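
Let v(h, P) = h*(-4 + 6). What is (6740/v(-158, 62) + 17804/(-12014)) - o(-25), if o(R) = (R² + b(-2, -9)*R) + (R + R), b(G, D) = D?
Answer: -390467453/474553 ≈ -822.81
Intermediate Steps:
v(h, P) = 2*h (v(h, P) = h*2 = 2*h)
o(R) = R² - 7*R (o(R) = (R² - 9*R) + (R + R) = (R² - 9*R) + 2*R = R² - 7*R)
(6740/v(-158, 62) + 17804/(-12014)) - o(-25) = (6740/((2*(-158))) + 17804/(-12014)) - (-25)*(-7 - 25) = (6740/(-316) + 17804*(-1/12014)) - (-25)*(-32) = (6740*(-1/316) - 8902/6007) - 1*800 = (-1685/79 - 8902/6007) - 800 = -10825053/474553 - 800 = -390467453/474553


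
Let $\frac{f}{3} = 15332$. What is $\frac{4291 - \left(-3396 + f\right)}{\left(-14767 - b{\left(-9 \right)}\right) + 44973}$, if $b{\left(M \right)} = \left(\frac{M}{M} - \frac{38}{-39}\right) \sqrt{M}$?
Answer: $- \frac{17778210866}{14017819783} - \frac{3486119 i}{14017819783} \approx -1.2683 - 0.00024869 i$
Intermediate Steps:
$f = 45996$ ($f = 3 \cdot 15332 = 45996$)
$b{\left(M \right)} = \frac{77 \sqrt{M}}{39}$ ($b{\left(M \right)} = \left(1 - - \frac{38}{39}\right) \sqrt{M} = \left(1 + \frac{38}{39}\right) \sqrt{M} = \frac{77 \sqrt{M}}{39}$)
$\frac{4291 - \left(-3396 + f\right)}{\left(-14767 - b{\left(-9 \right)}\right) + 44973} = \frac{4291 + \left(3396 - 45996\right)}{\left(-14767 - \frac{77 \sqrt{-9}}{39}\right) + 44973} = \frac{4291 + \left(3396 - 45996\right)}{\left(-14767 - \frac{77 \cdot 3 i}{39}\right) + 44973} = \frac{4291 - 42600}{\left(-14767 - \frac{77 i}{13}\right) + 44973} = - \frac{38309}{\left(-14767 - \frac{77 i}{13}\right) + 44973} = - \frac{38309}{30206 - \frac{77 i}{13}} = - 38309 \frac{169 \left(30206 + \frac{77 i}{13}\right)}{154196017613} = - \frac{6474221 \left(30206 + \frac{77 i}{13}\right)}{154196017613}$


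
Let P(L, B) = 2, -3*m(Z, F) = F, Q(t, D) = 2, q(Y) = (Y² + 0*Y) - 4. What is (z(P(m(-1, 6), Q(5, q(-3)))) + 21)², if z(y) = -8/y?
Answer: 289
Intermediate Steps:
q(Y) = -4 + Y² (q(Y) = (Y² + 0) - 4 = Y² - 4 = -4 + Y²)
m(Z, F) = -F/3
(z(P(m(-1, 6), Q(5, q(-3)))) + 21)² = (-8/2 + 21)² = (-8*½ + 21)² = (-4 + 21)² = 17² = 289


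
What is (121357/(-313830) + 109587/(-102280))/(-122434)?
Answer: 4680408217/392995171586160 ≈ 1.1910e-5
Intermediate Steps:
(121357/(-313830) + 109587/(-102280))/(-122434) = (121357*(-1/313830) + 109587*(-1/102280))*(-1/122434) = (-121357/313830 - 109587/102280)*(-1/122434) = -4680408217/3209853240*(-1/122434) = 4680408217/392995171586160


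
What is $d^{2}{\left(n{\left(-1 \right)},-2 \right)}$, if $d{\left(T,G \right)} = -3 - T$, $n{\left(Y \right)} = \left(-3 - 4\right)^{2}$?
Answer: $2704$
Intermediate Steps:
$n{\left(Y \right)} = 49$ ($n{\left(Y \right)} = \left(-7\right)^{2} = 49$)
$d^{2}{\left(n{\left(-1 \right)},-2 \right)} = \left(-3 - 49\right)^{2} = \left(-52\right)^{2} = 2704$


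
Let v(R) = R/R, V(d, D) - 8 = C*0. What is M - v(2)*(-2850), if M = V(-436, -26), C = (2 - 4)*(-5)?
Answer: 2858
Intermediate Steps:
C = 10 (C = -2*(-5) = 10)
V(d, D) = 8 (V(d, D) = 8 + 10*0 = 8 + 0 = 8)
M = 8
v(R) = 1
M - v(2)*(-2850) = 8 - (-2850) = 8 - 1*(-2850) = 8 + 2850 = 2858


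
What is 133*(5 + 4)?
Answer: 1197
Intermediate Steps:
133*(5 + 4) = 133*9 = 1197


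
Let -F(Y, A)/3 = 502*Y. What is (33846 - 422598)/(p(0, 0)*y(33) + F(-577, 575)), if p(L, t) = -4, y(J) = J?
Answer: -64792/144805 ≈ -0.44744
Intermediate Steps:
F(Y, A) = -1506*Y
(33846 - 422598)/(p(0, 0)*y(33) + F(-577, 575)) = (33846 - 422598)/(-4*33 - 1506*(-577)) = -388752/(-132 + 868962) = -388752/868830 = -388752*1/868830 = -64792/144805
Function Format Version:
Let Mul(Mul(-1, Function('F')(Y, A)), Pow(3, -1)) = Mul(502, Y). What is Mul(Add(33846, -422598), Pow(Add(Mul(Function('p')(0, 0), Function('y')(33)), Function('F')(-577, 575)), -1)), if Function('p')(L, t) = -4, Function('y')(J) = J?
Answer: Rational(-64792, 144805) ≈ -0.44744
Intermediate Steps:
Function('F')(Y, A) = Mul(-1506, Y) (Function('F')(Y, A) = Mul(-3, Mul(502, Y)) = Mul(-1506, Y))
Mul(Add(33846, -422598), Pow(Add(Mul(Function('p')(0, 0), Function('y')(33)), Function('F')(-577, 575)), -1)) = Mul(Add(33846, -422598), Pow(Add(Mul(-4, 33), Mul(-1506, -577)), -1)) = Mul(-388752, Pow(Add(-132, 868962), -1)) = Mul(-388752, Pow(868830, -1)) = Mul(-388752, Rational(1, 868830)) = Rational(-64792, 144805)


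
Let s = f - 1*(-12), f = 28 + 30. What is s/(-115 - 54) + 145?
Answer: 24435/169 ≈ 144.59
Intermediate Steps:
f = 58
s = 70 (s = 58 - 1*(-12) = 58 + 12 = 70)
s/(-115 - 54) + 145 = 70/(-115 - 54) + 145 = 70/(-169) + 145 = -1/169*70 + 145 = -70/169 + 145 = 24435/169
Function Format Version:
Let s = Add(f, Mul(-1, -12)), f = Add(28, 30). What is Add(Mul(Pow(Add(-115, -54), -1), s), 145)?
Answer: Rational(24435, 169) ≈ 144.59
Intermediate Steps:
f = 58
s = 70 (s = Add(58, Mul(-1, -12)) = Add(58, 12) = 70)
Add(Mul(Pow(Add(-115, -54), -1), s), 145) = Add(Mul(Pow(Add(-115, -54), -1), 70), 145) = Add(Mul(Pow(-169, -1), 70), 145) = Add(Mul(Rational(-1, 169), 70), 145) = Add(Rational(-70, 169), 145) = Rational(24435, 169)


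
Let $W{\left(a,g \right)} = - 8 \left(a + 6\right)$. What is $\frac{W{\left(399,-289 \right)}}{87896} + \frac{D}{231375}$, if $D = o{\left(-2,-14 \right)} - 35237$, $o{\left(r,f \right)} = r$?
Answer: $- \frac{480877768}{2542117125} \approx -0.18916$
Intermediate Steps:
$W{\left(a,g \right)} = -48 - 8 a$ ($W{\left(a,g \right)} = - 8 \left(6 + a\right) = -48 - 8 a$)
$D = -35239$ ($D = -2 - 35237 = -35239$)
$\frac{W{\left(399,-289 \right)}}{87896} + \frac{D}{231375} = \frac{-48 - 3192}{87896} - \frac{35239}{231375} = \left(-48 - 3192\right) \frac{1}{87896} - \frac{35239}{231375} = \left(-3240\right) \frac{1}{87896} - \frac{35239}{231375} = - \frac{405}{10987} - \frac{35239}{231375} = - \frac{480877768}{2542117125}$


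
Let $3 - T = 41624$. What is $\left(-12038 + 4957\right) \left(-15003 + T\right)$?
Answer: $400954544$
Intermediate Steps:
$T = -41621$ ($T = 3 - 41624 = -41621$)
$\left(-12038 + 4957\right) \left(-15003 + T\right) = \left(-12038 + 4957\right) \left(-15003 - 41621\right) = \left(-7081\right) \left(-56624\right) = 400954544$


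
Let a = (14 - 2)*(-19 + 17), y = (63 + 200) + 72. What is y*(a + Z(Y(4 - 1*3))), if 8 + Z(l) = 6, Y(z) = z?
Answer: -8710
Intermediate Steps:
Z(l) = -2 (Z(l) = -8 + 6 = -2)
y = 335 (y = 263 + 72 = 335)
a = -24 (a = 12*(-2) = -24)
y*(a + Z(Y(4 - 1*3))) = 335*(-24 - 2) = 335*(-26) = -8710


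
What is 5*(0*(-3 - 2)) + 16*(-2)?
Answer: -32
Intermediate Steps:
5*(0*(-3 - 2)) + 16*(-2) = 5*(0*(-5)) - 32 = 5*0 - 32 = 0 - 32 = -32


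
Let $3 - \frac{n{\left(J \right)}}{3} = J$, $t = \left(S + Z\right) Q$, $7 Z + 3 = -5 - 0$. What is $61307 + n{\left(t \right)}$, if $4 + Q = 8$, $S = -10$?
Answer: $\frac{430148}{7} \approx 61450.0$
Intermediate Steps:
$Q = 4$ ($Q = -4 + 8 = 4$)
$Z = - \frac{8}{7}$ ($Z = - \frac{3}{7} + \frac{-5 - 0}{7} = - \frac{3}{7} + \frac{-5 + 0}{7} = - \frac{3}{7} + \frac{1}{7} \left(-5\right) = - \frac{3}{7} - \frac{5}{7} = - \frac{8}{7} \approx -1.1429$)
$t = - \frac{312}{7}$ ($t = \left(-10 - \frac{8}{7}\right) 4 = \left(- \frac{78}{7}\right) 4 = - \frac{312}{7} \approx -44.571$)
$n{\left(J \right)} = 9 - 3 J$
$61307 + n{\left(t \right)} = 61307 + \left(9 - - \frac{936}{7}\right) = 61307 + \left(9 + \frac{936}{7}\right) = 61307 + \frac{999}{7} = \frac{430148}{7}$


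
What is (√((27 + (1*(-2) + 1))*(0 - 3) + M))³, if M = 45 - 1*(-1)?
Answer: -128*I*√2 ≈ -181.02*I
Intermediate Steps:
M = 46 (M = 45 + 1 = 46)
(√((27 + (1*(-2) + 1))*(0 - 3) + M))³ = (√((27 + (1*(-2) + 1))*(0 - 3) + 46))³ = (√((27 + (-2 + 1))*(-3) + 46))³ = (√((27 - 1)*(-3) + 46))³ = (√(26*(-3) + 46))³ = (√(-78 + 46))³ = (√(-32))³ = (4*I*√2)³ = -128*I*√2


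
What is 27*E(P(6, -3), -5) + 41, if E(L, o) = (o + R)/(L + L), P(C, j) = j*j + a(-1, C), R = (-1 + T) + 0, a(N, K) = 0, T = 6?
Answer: 41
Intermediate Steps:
R = 5 (R = (-1 + 6) + 0 = 5 + 0 = 5)
P(C, j) = j² (P(C, j) = j*j + 0 = j² + 0 = j²)
E(L, o) = (5 + o)/(2*L) (E(L, o) = (o + 5)/(L + L) = (5 + o)/((2*L)) = (5 + o)*(1/(2*L)) = (5 + o)/(2*L))
27*E(P(6, -3), -5) + 41 = 27*((5 - 5)/(2*((-3)²))) + 41 = 27*((½)*0/9) + 41 = 27*((½)*(⅑)*0) + 41 = 27*0 + 41 = 0 + 41 = 41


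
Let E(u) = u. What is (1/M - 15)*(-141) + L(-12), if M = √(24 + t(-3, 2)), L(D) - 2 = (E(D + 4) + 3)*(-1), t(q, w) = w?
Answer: 2122 - 141*√26/26 ≈ 2094.3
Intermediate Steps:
L(D) = -5 - D (L(D) = 2 + ((D + 4) + 3)*(-1) = 2 + ((4 + D) + 3)*(-1) = 2 + (7 + D)*(-1) = 2 + (-7 - D) = -5 - D)
M = √26 (M = √(24 + 2) = √26 ≈ 5.0990)
(1/M - 15)*(-141) + L(-12) = (1/(√26) - 15)*(-141) + (-5 - 1*(-12)) = (√26/26 - 15)*(-141) + (-5 + 12) = (-15 + √26/26)*(-141) + 7 = (2115 - 141*√26/26) + 7 = 2122 - 141*√26/26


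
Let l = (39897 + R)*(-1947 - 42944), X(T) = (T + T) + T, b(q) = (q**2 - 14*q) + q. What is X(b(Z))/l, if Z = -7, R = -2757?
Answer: -1/3969647 ≈ -2.5191e-7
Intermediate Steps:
b(q) = q**2 - 13*q
X(T) = 3*T (X(T) = 2*T + T = 3*T)
l = -1667251740 (l = (39897 - 2757)*(-1947 - 42944) = 37140*(-44891) = -1667251740)
X(b(Z))/l = (3*(-7*(-13 - 7)))/(-1667251740) = (3*(-7*(-20)))*(-1/1667251740) = (3*140)*(-1/1667251740) = 420*(-1/1667251740) = -1/3969647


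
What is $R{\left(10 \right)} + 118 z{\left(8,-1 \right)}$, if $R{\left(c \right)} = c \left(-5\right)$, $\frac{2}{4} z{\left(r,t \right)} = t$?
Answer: $-286$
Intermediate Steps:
$z{\left(r,t \right)} = 2 t$
$R{\left(c \right)} = - 5 c$
$R{\left(10 \right)} + 118 z{\left(8,-1 \right)} = \left(-5\right) 10 + 118 \cdot 2 \left(-1\right) = -50 + 118 \left(-2\right) = -50 - 236 = -286$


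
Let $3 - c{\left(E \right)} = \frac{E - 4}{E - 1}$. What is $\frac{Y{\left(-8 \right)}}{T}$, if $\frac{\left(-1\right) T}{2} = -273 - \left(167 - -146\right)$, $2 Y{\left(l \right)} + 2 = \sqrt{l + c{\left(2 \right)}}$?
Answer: $- \frac{1}{1172} + \frac{i \sqrt{3}}{2344} \approx -0.00085324 + 0.00073893 i$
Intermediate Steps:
$c{\left(E \right)} = 3 - \frac{-4 + E}{-1 + E}$ ($c{\left(E \right)} = 3 - \frac{E - 4}{E - 1} = 3 - \frac{-4 + E}{-1 + E}$)
$Y{\left(l \right)} = -1 + \frac{\sqrt{5 + l}}{2}$ ($Y{\left(l \right)} = -1 + \frac{\sqrt{l + \frac{1 + 2 \cdot 2}{-1 + 2}}}{2} = -1 + \frac{\sqrt{l + \frac{1 + 4}{1}}}{2} = -1 + \frac{\sqrt{l + 1 \cdot 5}}{2} = -1 + \frac{\sqrt{l + 5}}{2} = -1 + \frac{\sqrt{5 + l}}{2}$)
$T = 1172$ ($T = - 2 \left(-273 - \left(167 - -146\right)\right) = - 2 \left(-273 - \left(167 + 146\right)\right) = - 2 \left(-273 - 313\right) = \left(-2\right) \left(-586\right) = 1172$)
$\frac{Y{\left(-8 \right)}}{T} = \frac{-1 + \frac{\sqrt{5 - 8}}{2}}{1172} = \left(-1 + \frac{\sqrt{-3}}{2}\right) \frac{1}{1172} = \left(-1 + \frac{i \sqrt{3}}{2}\right) \frac{1}{1172} = - \frac{1}{1172} + \frac{i \sqrt{3}}{2344}$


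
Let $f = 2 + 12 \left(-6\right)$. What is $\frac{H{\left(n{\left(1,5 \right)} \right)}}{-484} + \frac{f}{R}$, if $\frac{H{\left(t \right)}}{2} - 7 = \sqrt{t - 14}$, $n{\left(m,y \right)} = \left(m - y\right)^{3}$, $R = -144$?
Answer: $\frac{3983}{8712} - \frac{i \sqrt{78}}{242} \approx 0.45719 - 0.036495 i$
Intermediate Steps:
$H{\left(t \right)} = 14 + 2 \sqrt{-14 + t}$ ($H{\left(t \right)} = 14 + 2 \sqrt{t - 14} = 14 + 2 \sqrt{-14 + t}$)
$f = -70$ ($f = 2 - 72 = -70$)
$\frac{H{\left(n{\left(1,5 \right)} \right)}}{-484} + \frac{f}{R} = \frac{14 + 2 \sqrt{-14 + \left(1 - 5\right)^{3}}}{-484} - \frac{70}{-144} = \left(14 + 2 \sqrt{-14 + \left(1 - 5\right)^{3}}\right) \left(- \frac{1}{484}\right) - - \frac{35}{72} = \left(14 + 2 \sqrt{-14 + \left(-4\right)^{3}}\right) \left(- \frac{1}{484}\right) + \frac{35}{72} = \left(14 + 2 \sqrt{-14 - 64}\right) \left(- \frac{1}{484}\right) + \frac{35}{72} = \left(14 + 2 \sqrt{-78}\right) \left(- \frac{1}{484}\right) + \frac{35}{72} = \left(14 + 2 i \sqrt{78}\right) \left(- \frac{1}{484}\right) + \frac{35}{72} = \left(- \frac{7}{242} - \frac{i \sqrt{78}}{242}\right) + \frac{35}{72} = \frac{3983}{8712} - \frac{i \sqrt{78}}{242}$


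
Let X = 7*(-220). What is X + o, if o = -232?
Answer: -1772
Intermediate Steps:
X = -1540
X + o = -1540 - 232 = -1772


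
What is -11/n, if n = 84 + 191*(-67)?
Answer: 11/12713 ≈ 0.00086526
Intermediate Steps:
n = -12713 (n = 84 - 12797 = -12713)
-11/n = -11/(-12713) = -11*(-1/12713) = 11/12713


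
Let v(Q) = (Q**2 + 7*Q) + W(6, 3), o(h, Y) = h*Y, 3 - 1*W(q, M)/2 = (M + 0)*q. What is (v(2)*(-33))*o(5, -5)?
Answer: -9900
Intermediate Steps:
W(q, M) = 6 - 2*M*q (W(q, M) = 6 - 2*(M + 0)*q = 6 - 2*M*q)
o(h, Y) = Y*h
v(Q) = -30 + Q**2 + 7*Q (v(Q) = (Q**2 + 7*Q) + (6 - 2*3*6) = (Q**2 + 7*Q) + (6 - 36) = (Q**2 + 7*Q) - 30 = -30 + Q**2 + 7*Q)
(v(2)*(-33))*o(5, -5) = ((-30 + 2**2 + 7*2)*(-33))*(-5*5) = ((-30 + 4 + 14)*(-33))*(-25) = -12*(-33)*(-25) = 396*(-25) = -9900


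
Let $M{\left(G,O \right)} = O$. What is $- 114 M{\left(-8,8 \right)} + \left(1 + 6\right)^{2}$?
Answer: $-863$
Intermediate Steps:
$- 114 M{\left(-8,8 \right)} + \left(1 + 6\right)^{2} = \left(-114\right) 8 + \left(1 + 6\right)^{2} = -912 + 7^{2} = -912 + 49 = -863$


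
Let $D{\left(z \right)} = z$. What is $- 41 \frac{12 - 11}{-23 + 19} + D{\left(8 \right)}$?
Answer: $\frac{73}{4} \approx 18.25$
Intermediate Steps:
$- 41 \frac{12 - 11}{-23 + 19} + D{\left(8 \right)} = - 41 \frac{12 - 11}{-23 + 19} + 8 = - 41 \cdot 1 \frac{1}{-4} + 8 = - 41 \cdot 1 \left(- \frac{1}{4}\right) + 8 = \left(-41\right) \left(- \frac{1}{4}\right) + 8 = \frac{41}{4} + 8 = \frac{73}{4}$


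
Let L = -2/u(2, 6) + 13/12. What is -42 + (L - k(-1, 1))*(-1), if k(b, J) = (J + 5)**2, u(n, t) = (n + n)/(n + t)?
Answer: -37/12 ≈ -3.0833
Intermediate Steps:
u(n, t) = 2*n/(n + t) (u(n, t) = (2*n)/(n + t) = 2*n/(n + t))
k(b, J) = (5 + J)**2
L = -35/12 (L = -2/(2*2/(2 + 6)) + 13/12 = -2/(2*2/8) + 13*(1/12) = -2/(2*2*(1/8)) + 13/12 = -2/1/2 + 13/12 = -2*2 + 13/12 = -4 + 13/12 = -35/12 ≈ -2.9167)
-42 + (L - k(-1, 1))*(-1) = -42 + (-35/12 - (5 + 1)**2)*(-1) = -42 + (-35/12 - 1*6**2)*(-1) = -42 + (-35/12 - 1*36)*(-1) = -42 + (-35/12 - 36)*(-1) = -42 - 467/12*(-1) = -42 + 467/12 = -37/12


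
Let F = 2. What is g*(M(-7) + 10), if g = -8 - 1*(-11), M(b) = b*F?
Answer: -12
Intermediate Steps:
M(b) = 2*b (M(b) = b*2 = 2*b)
g = 3 (g = -8 + 11 = 3)
g*(M(-7) + 10) = 3*(2*(-7) + 10) = 3*(-14 + 10) = 3*(-4) = -12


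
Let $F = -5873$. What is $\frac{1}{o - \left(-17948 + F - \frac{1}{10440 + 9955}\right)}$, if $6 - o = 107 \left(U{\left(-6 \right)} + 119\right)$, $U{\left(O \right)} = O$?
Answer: $\frac{20395}{239355721} \approx 8.5208 \cdot 10^{-5}$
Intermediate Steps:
$o = -12085$ ($o = 6 - 107 \left(-6 + 119\right) = 6 - 107 \cdot 113 = 6 - 12091 = -12085$)
$\frac{1}{o - \left(-17948 + F - \frac{1}{10440 + 9955}\right)} = \frac{1}{-12085 + \left(\left(\frac{1}{10440 + 9955} + 17948\right) - -5873\right)} = \frac{1}{-12085 + \left(\left(\frac{1}{20395} + 17948\right) + 5873\right)} = \frac{1}{-12085 + \left(\frac{366049461}{20395} + 5873\right)} = \frac{1}{-12085 + \frac{485829296}{20395}} = \frac{1}{\frac{239355721}{20395}} = \frac{20395}{239355721}$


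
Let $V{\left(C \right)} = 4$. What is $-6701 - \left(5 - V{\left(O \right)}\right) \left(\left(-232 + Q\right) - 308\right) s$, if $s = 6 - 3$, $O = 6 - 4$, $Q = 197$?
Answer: $-5672$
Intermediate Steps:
$O = 2$ ($O = 6 - 4 = 2$)
$s = 3$ ($s = 6 - 3 = 3$)
$-6701 - \left(5 - V{\left(O \right)}\right) \left(\left(-232 + Q\right) - 308\right) s = -6701 - \left(5 - 4\right) \left(\left(-232 + 197\right) - 308\right) 3 = -6701 - \left(5 - 4\right) \left(-35 - 308\right) 3 = -6701 - 1 \left(-343\right) 3 = -6701 - \left(-343\right) 3 = -6701 - -1029 = -6701 + 1029 = -5672$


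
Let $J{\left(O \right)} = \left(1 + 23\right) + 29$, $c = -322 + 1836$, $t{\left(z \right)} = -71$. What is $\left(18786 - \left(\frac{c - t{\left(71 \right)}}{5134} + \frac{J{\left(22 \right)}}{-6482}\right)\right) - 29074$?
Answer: $- \frac{85595028803}{8319647} \approx -10288.0$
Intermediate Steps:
$c = 1514$
$J{\left(O \right)} = 53$ ($J{\left(O \right)} = 24 + 29 = 53$)
$\left(18786 - \left(\frac{c - t{\left(71 \right)}}{5134} + \frac{J{\left(22 \right)}}{-6482}\right)\right) - 29074 = \left(18786 - \left(\frac{1514 - -71}{5134} + \frac{53}{-6482}\right)\right) - 29074 = \left(18786 - \left(\left(1514 + 71\right) \frac{1}{5134} + 53 \left(- \frac{1}{6482}\right)\right)\right) - 29074 = \left(18786 - \left(1585 \cdot \frac{1}{5134} - \frac{53}{6482}\right)\right) - 29074 = \left(18786 - \left(\frac{1585}{5134} - \frac{53}{6482}\right)\right) - 29074 = \left(18786 - \frac{2500467}{8319647}\right) - 29074 = \frac{156290388075}{8319647} - 29074 = - \frac{85595028803}{8319647}$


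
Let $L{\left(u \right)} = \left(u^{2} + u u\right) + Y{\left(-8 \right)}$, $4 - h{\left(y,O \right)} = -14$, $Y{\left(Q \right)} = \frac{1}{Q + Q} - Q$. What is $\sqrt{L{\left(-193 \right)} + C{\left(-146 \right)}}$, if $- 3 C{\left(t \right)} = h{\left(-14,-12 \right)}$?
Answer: $\frac{\sqrt{1191999}}{4} \approx 272.95$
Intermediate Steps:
$Y{\left(Q \right)} = \frac{1}{2 Q} - Q$
$h{\left(y,O \right)} = 18$ ($h{\left(y,O \right)} = 4 - -14 = 4 + 14 = 18$)
$C{\left(t \right)} = -6$ ($C{\left(t \right)} = \left(- \frac{1}{3}\right) 18 = -6$)
$L{\left(u \right)} = \frac{127}{16} + 2 u^{2}$ ($L{\left(u \right)} = \left(u^{2} + u u\right) + \left(\frac{1}{2 \left(-8\right)} - -8\right) = \left(u^{2} + u^{2}\right) + \left(\frac{1}{2} \left(- \frac{1}{8}\right) + 8\right) = 2 u^{2} + \left(- \frac{1}{16} + 8\right) = 2 u^{2} + \frac{127}{16} = \frac{127}{16} + 2 u^{2}$)
$\sqrt{L{\left(-193 \right)} + C{\left(-146 \right)}} = \sqrt{\left(\frac{127}{16} + 2 \left(-193\right)^{2}\right) - 6} = \sqrt{\left(\frac{127}{16} + 2 \cdot 37249\right) - 6} = \sqrt{\left(\frac{127}{16} + 74498\right) - 6} = \sqrt{\frac{1192095}{16} - 6} = \sqrt{\frac{1191999}{16}} = \frac{\sqrt{1191999}}{4}$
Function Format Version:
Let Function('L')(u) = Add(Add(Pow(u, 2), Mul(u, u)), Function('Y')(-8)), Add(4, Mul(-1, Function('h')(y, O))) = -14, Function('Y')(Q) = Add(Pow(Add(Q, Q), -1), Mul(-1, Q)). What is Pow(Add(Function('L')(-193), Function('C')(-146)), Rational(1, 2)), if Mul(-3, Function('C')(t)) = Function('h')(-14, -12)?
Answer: Mul(Rational(1, 4), Pow(1191999, Rational(1, 2))) ≈ 272.95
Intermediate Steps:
Function('Y')(Q) = Add(Mul(Rational(1, 2), Pow(Q, -1)), Mul(-1, Q)) (Function('Y')(Q) = Add(Pow(Mul(2, Q), -1), Mul(-1, Q)) = Add(Mul(Rational(1, 2), Pow(Q, -1)), Mul(-1, Q)))
Function('h')(y, O) = 18 (Function('h')(y, O) = Add(4, Mul(-1, -14)) = Add(4, 14) = 18)
Function('C')(t) = -6 (Function('C')(t) = Mul(Rational(-1, 3), 18) = -6)
Function('L')(u) = Add(Rational(127, 16), Mul(2, Pow(u, 2))) (Function('L')(u) = Add(Add(Pow(u, 2), Mul(u, u)), Add(Mul(Rational(1, 2), Pow(-8, -1)), Mul(-1, -8))) = Add(Add(Pow(u, 2), Pow(u, 2)), Add(Mul(Rational(1, 2), Rational(-1, 8)), 8)) = Add(Mul(2, Pow(u, 2)), Add(Rational(-1, 16), 8)) = Add(Mul(2, Pow(u, 2)), Rational(127, 16)) = Add(Rational(127, 16), Mul(2, Pow(u, 2))))
Pow(Add(Function('L')(-193), Function('C')(-146)), Rational(1, 2)) = Pow(Add(Add(Rational(127, 16), Mul(2, Pow(-193, 2))), -6), Rational(1, 2)) = Pow(Add(Add(Rational(127, 16), Mul(2, 37249)), -6), Rational(1, 2)) = Pow(Add(Add(Rational(127, 16), 74498), -6), Rational(1, 2)) = Pow(Add(Rational(1192095, 16), -6), Rational(1, 2)) = Pow(Rational(1191999, 16), Rational(1, 2)) = Mul(Rational(1, 4), Pow(1191999, Rational(1, 2)))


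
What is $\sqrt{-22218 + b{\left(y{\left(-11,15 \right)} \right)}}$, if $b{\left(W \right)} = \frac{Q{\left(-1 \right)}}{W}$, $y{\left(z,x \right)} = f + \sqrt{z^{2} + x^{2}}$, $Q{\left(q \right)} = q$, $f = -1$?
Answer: $\frac{\sqrt{22217 - 22218 \sqrt{346}}}{\sqrt{-1 + \sqrt{346}}} \approx 149.06 i$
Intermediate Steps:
$y{\left(z,x \right)} = -1 + \sqrt{x^{2} + z^{2}}$ ($y{\left(z,x \right)} = -1 + \sqrt{z^{2} + x^{2}} = -1 + \sqrt{x^{2} + z^{2}}$)
$b{\left(W \right)} = - \frac{1}{W}$
$\sqrt{-22218 + b{\left(y{\left(-11,15 \right)} \right)}} = \sqrt{-22218 - \frac{1}{-1 + \sqrt{15^{2} + \left(-11\right)^{2}}}} = \sqrt{-22218 - \frac{1}{-1 + \sqrt{225 + 121}}} = \sqrt{-22218 - \frac{1}{-1 + \sqrt{346}}}$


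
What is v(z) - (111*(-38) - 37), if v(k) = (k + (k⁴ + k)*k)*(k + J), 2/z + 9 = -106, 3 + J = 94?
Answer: 9838477238581309/2313060765625 ≈ 4253.4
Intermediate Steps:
J = 91 (J = -3 + 94 = 91)
z = -2/115 (z = 2/(-9 - 106) = 2/(-115) = 2*(-1/115) = -2/115 ≈ -0.017391)
v(k) = (91 + k)*(k + k*(k + k⁴)) (v(k) = (k + (k⁴ + k)*k)*(k + 91) = (k + (k + k⁴)*k)*(91 + k) = (k + k*(k + k⁴))*(91 + k) = (91 + k)*(k + k*(k + k⁴)))
v(z) - (111*(-38) - 37) = -2*(91 + (-2/115)² + (-2/115)⁵ + 91*(-2/115)⁴ + 92*(-2/115))/115 - (111*(-38) - 37) = -2*(91 + 4/13225 - 32/20113571875 + 91*(16/174900625) - 8/5)/115 - (-4218 - 37) = -2*(91 + 4/13225 - 32/20113571875 + 1456/174900625 - 8/5)/115 - 1*(-4255) = -2/115*1798159576533/20113571875 + 4255 = -3596319153066/2313060765625 + 4255 = 9838477238581309/2313060765625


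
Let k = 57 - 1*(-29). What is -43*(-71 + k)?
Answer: -645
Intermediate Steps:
k = 86 (k = 57 + 29 = 86)
-43*(-71 + k) = -43*(-71 + 86) = -43*15 = -645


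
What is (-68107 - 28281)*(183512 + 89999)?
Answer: -26363178268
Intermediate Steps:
(-68107 - 28281)*(183512 + 89999) = -96388*273511 = -26363178268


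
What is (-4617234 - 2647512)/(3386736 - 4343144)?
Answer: 3632373/478204 ≈ 7.5959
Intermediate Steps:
(-4617234 - 2647512)/(3386736 - 4343144) = -7264746/(-956408) = -7264746*(-1/956408) = 3632373/478204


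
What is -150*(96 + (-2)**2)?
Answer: -15000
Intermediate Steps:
-150*(96 + (-2)**2) = -150*(96 + 4) = -150*100 = -15000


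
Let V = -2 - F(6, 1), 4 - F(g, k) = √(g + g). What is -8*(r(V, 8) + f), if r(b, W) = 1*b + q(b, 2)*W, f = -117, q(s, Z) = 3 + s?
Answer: 1176 - 144*√3 ≈ 926.58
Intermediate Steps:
F(g, k) = 4 - √2*√g (F(g, k) = 4 - √(g + g) = 4 - √(2*g) = 4 - √2*√g)
V = -6 + 2*√3 (V = -2 - (4 - √2*√6) = -2 - (4 - 2*√3) = -2 + (-4 + 2*√3) = -6 + 2*√3 ≈ -2.5359)
r(b, W) = b + W*(3 + b) (r(b, W) = 1*b + (3 + b)*W = b + W*(3 + b))
-8*(r(V, 8) + f) = -8*(((-6 + 2*√3) + 8*(3 + (-6 + 2*√3))) - 117) = -8*(((-6 + 2*√3) + 8*(-3 + 2*√3)) - 117) = -8*(((-6 + 2*√3) + (-24 + 16*√3)) - 117) = -8*((-30 + 18*√3) - 117) = -8*(-147 + 18*√3) = 1176 - 144*√3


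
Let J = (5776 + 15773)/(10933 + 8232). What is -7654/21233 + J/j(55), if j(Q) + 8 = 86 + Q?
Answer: -19052075113/54121749185 ≈ -0.35202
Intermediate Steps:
j(Q) = 78 + Q (j(Q) = -8 + (86 + Q) = 78 + Q)
J = 21549/19165 ≈ 1.1244
-7654/21233 + J/j(55) = -7654/21233 + 21549/(19165*(78 + 55)) = -7654*1/21233 + (21549/19165)/133 = -7654/21233 + (21549/19165)*(1/133) = -7654/21233 + 21549/2548945 = -19052075113/54121749185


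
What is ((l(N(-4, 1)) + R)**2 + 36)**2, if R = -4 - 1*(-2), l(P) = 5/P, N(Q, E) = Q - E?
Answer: 2025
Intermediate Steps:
R = -2 (R = -4 + 2 = -2)
((l(N(-4, 1)) + R)**2 + 36)**2 = ((5/(-4 - 1*1) - 2)**2 + 36)**2 = ((5/(-4 - 1) - 2)**2 + 36)**2 = ((5/(-5) - 2)**2 + 36)**2 = ((5*(-1/5) - 2)**2 + 36)**2 = ((-1 - 2)**2 + 36)**2 = ((-3)**2 + 36)**2 = (9 + 36)**2 = 45**2 = 2025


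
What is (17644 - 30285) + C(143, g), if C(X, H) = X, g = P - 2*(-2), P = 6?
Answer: -12498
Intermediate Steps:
g = 10 (g = 6 - 2*(-2) = 6 + 4 = 10)
(17644 - 30285) + C(143, g) = (17644 - 30285) + 143 = -12641 + 143 = -12498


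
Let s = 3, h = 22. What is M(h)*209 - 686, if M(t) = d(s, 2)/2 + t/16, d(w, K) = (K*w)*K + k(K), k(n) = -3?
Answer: 4335/8 ≈ 541.88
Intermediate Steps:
d(w, K) = -3 + w*K² (d(w, K) = (K*w)*K - 3 = w*K² - 3 = -3 + w*K²)
M(t) = 9/2 + t/16 (M(t) = (-3 + 3*2²)/2 + t/16 = (-3 + 3*4)*(½) + t*(1/16) = (-3 + 12)*(½) + t/16 = 9*(½) + t/16 = 9/2 + t/16)
M(h)*209 - 686 = (9/2 + (1/16)*22)*209 - 686 = (9/2 + 11/8)*209 - 686 = (47/8)*209 - 686 = 9823/8 - 686 = 4335/8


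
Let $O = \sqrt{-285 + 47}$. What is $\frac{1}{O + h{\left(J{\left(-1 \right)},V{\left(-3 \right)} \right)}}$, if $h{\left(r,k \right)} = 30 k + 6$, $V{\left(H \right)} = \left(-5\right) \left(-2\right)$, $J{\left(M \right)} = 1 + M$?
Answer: $\frac{9}{2761} - \frac{i \sqrt{238}}{93874} \approx 0.0032597 - 0.00016434 i$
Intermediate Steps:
$V{\left(H \right)} = 10$
$O = i \sqrt{238}$ ($O = \sqrt{-238} = i \sqrt{238} \approx 15.427 i$)
$h{\left(r,k \right)} = 6 + 30 k$
$\frac{1}{O + h{\left(J{\left(-1 \right)},V{\left(-3 \right)} \right)}} = \frac{1}{i \sqrt{238} + \left(6 + 30 \cdot 10\right)} = \frac{1}{i \sqrt{238} + \left(6 + 300\right)} = \frac{1}{i \sqrt{238} + 306} = \frac{1}{306 + i \sqrt{238}}$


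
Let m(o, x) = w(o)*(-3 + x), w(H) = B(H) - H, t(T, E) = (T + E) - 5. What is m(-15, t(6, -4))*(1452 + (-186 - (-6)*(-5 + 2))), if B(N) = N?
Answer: 0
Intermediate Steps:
t(T, E) = -5 + E + T (t(T, E) = (E + T) - 5 = -5 + E + T)
w(H) = 0 (w(H) = H - H = 0)
m(o, x) = 0 (m(o, x) = 0*(-3 + x) = 0)
m(-15, t(6, -4))*(1452 + (-186 - (-6)*(-5 + 2))) = 0*(1452 + (-186 - (-6)*(-5 + 2))) = 0*(1452 + (-186 - (-6)*(-3))) = 0*(1452 + (-186 - 1*18)) = 0*(1452 + (-186 - 18)) = 0*(1452 - 204) = 0*1248 = 0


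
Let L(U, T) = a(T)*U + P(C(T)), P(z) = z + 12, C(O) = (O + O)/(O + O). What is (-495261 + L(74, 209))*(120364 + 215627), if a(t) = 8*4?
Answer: -165603244080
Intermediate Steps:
a(t) = 32
C(O) = 1 (C(O) = (2*O)/((2*O)) = (2*O)*(1/(2*O)) = 1)
P(z) = 12 + z
L(U, T) = 13 + 32*U (L(U, T) = 32*U + (12 + 1) = 32*U + 13 = 13 + 32*U)
(-495261 + L(74, 209))*(120364 + 215627) = (-495261 + (13 + 32*74))*(120364 + 215627) = (-495261 + (13 + 2368))*335991 = (-495261 + 2381)*335991 = -492880*335991 = -165603244080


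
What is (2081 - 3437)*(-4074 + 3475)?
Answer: 812244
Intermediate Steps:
(2081 - 3437)*(-4074 + 3475) = -1356*(-599) = 812244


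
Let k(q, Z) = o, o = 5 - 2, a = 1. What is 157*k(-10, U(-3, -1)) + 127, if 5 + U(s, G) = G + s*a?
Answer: 598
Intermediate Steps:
U(s, G) = -5 + G + s (U(s, G) = -5 + (G + s*1) = -5 + (G + s) = -5 + G + s)
o = 3
k(q, Z) = 3
157*k(-10, U(-3, -1)) + 127 = 157*3 + 127 = 471 + 127 = 598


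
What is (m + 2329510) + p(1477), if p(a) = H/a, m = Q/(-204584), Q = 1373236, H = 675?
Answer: 175976867421577/75542642 ≈ 2.3295e+6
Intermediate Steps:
m = -343309/51146 (m = 1373236/(-204584) = 1373236*(-1/204584) = -343309/51146 ≈ -6.7123)
p(a) = 675/a
(m + 2329510) + p(1477) = (-343309/51146 + 2329510) + 675/1477 = 119144775151/51146 + 675*(1/1477) = 119144775151/51146 + 675/1477 = 175976867421577/75542642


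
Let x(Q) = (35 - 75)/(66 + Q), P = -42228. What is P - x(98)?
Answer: -1731338/41 ≈ -42228.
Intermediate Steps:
x(Q) = -40/(66 + Q)
P - x(98) = -42228 - (-40)/(66 + 98) = -42228 - (-40)/164 = -42228 - 1*(-10/41) = -42228 + 10/41 = -1731338/41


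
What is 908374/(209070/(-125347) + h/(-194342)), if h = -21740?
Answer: -5532040052452019/9476509540 ≈ -5.8376e+5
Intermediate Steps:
908374/(209070/(-125347) + h/(-194342)) = 908374/(209070/(-125347) - 21740/(-194342)) = 908374/(209070*(-1/125347) - 21740*(-1/194342)) = 908374/(-209070/125347 + 10870/97171) = 908374/(-18953019080/12180093337) = 908374*(-12180093337/18953019080) = -5532040052452019/9476509540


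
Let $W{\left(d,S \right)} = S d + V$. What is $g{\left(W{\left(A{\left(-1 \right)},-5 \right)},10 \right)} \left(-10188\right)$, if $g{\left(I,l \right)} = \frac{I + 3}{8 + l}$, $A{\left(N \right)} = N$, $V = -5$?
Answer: $-1698$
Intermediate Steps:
$W{\left(d,S \right)} = -5 + S d$ ($W{\left(d,S \right)} = S d - 5 = -5 + S d$)
$g{\left(I,l \right)} = \frac{3 + I}{8 + l}$
$g{\left(W{\left(A{\left(-1 \right)},-5 \right)},10 \right)} \left(-10188\right) = \frac{3 - 0}{8 + 10} \left(-10188\right) = \frac{3 + \left(-5 + 5\right)}{18} \left(-10188\right) = \frac{3 + 0}{18} \left(-10188\right) = \frac{1}{18} \cdot 3 \left(-10188\right) = \frac{1}{6} \left(-10188\right) = -1698$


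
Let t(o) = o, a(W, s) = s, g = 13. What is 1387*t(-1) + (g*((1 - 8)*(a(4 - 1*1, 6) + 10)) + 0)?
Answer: -2843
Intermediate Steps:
1387*t(-1) + (g*((1 - 8)*(a(4 - 1*1, 6) + 10)) + 0) = 1387*(-1) + (13*((1 - 8)*(6 + 10)) + 0) = -1387 + (13*(-7*16) + 0) = -1387 + (13*(-112) + 0) = -1387 + (-1456 + 0) = -1387 - 1456 = -2843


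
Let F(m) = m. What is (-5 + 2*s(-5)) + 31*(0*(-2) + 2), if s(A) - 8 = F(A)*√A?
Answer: 73 - 10*I*√5 ≈ 73.0 - 22.361*I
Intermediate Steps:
s(A) = 8 + A^(3/2) (s(A) = 8 + A*√A = 8 + A^(3/2))
(-5 + 2*s(-5)) + 31*(0*(-2) + 2) = (-5 + 2*(8 + (-5)^(3/2))) + 31*(0*(-2) + 2) = (-5 + 2*(8 - 5*I*√5)) + 31*(0 + 2) = (-5 + (16 - 10*I*√5)) + 31*2 = (11 - 10*I*√5) + 62 = 73 - 10*I*√5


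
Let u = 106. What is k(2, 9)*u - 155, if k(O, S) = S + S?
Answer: 1753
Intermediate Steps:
k(O, S) = 2*S
k(2, 9)*u - 155 = (2*9)*106 - 155 = 18*106 - 155 = 1908 - 155 = 1753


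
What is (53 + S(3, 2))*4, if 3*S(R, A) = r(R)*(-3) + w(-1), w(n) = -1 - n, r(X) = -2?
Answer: 220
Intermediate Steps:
S(R, A) = 2 (S(R, A) = (-2*(-3) + (-1 - 1*(-1)))/3 = (6 + (-1 + 1))/3 = (6 + 0)/3 = (⅓)*6 = 2)
(53 + S(3, 2))*4 = (53 + 2)*4 = 55*4 = 220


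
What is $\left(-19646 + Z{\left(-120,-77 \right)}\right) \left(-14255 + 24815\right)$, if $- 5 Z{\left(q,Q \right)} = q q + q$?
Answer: $-237621120$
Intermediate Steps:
$Z{\left(q,Q \right)} = - \frac{q}{5} - \frac{q^{2}}{5}$ ($Z{\left(q,Q \right)} = - \frac{q q + q}{5} = - \frac{q^{2} + q}{5} = - \frac{q + q^{2}}{5} = - \frac{q}{5} - \frac{q^{2}}{5}$)
$\left(-19646 + Z{\left(-120,-77 \right)}\right) \left(-14255 + 24815\right) = \left(-19646 - - 24 \left(1 - 120\right)\right) \left(-14255 + 24815\right) = \left(-19646 - \left(-24\right) \left(-119\right)\right) 10560 = \left(-19646 - 2856\right) 10560 = \left(-22502\right) 10560 = -237621120$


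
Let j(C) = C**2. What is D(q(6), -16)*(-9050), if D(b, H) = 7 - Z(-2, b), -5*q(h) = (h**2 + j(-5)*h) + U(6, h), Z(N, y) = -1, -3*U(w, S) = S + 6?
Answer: -72400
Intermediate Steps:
U(w, S) = -2 - S/3 (U(w, S) = -(S + 6)/3 = -(6 + S)/3 = -2 - S/3)
q(h) = 2/5 - 74*h/15 - h**2/5 (q(h) = -((h**2 + (-5)**2*h) + (-2 - h/3))/5 = -((h**2 + 25*h) + (-2 - h/3))/5 = -(-2 + h**2 + 74*h/3)/5 = 2/5 - 74*h/15 - h**2/5)
D(b, H) = 8 (D(b, H) = 7 - 1*(-1) = 7 + 1 = 8)
D(q(6), -16)*(-9050) = 8*(-9050) = -72400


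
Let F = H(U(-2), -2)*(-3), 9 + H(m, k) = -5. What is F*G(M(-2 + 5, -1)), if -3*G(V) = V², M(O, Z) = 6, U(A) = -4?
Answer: -504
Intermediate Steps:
H(m, k) = -14 (H(m, k) = -9 - 5 = -14)
G(V) = -V²/3
F = 42 (F = -14*(-3) = 42)
F*G(M(-2 + 5, -1)) = 42*(-⅓*6²) = 42*(-⅓*36) = 42*(-12) = -504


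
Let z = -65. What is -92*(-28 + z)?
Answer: 8556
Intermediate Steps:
-92*(-28 + z) = -92*(-28 - 65) = -92*(-93) = 8556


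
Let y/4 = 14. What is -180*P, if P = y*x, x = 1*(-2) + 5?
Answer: -30240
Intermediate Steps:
y = 56 (y = 4*14 = 56)
x = 3 (x = -2 + 5 = 3)
P = 168 (P = 56*3 = 168)
-180*P = -180*168 = -30240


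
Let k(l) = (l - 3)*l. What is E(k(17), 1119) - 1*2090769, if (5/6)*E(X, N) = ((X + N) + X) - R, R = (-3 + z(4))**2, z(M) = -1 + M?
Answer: -2088855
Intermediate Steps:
k(l) = l*(-3 + l) (k(l) = (-3 + l)*l = l*(-3 + l))
R = 0 (R = (-3 + (-1 + 4))**2 = (-3 + 3)**2 = 0**2 = 0)
E(X, N) = 6*N/5 + 12*X/5 (E(X, N) = 6*(((X + N) + X) - 1*0)/5 = 6*(((N + X) + X) + 0)/5 = 6*((N + 2*X) + 0)/5 = 6*(N + 2*X)/5 = 6*N/5 + 12*X/5)
E(k(17), 1119) - 1*2090769 = ((6/5)*1119 + 12*(17*(-3 + 17))/5) - 1*2090769 = (6714/5 + 12*(17*14)/5) - 2090769 = (6714/5 + (12/5)*238) - 2090769 = (6714/5 + 2856/5) - 2090769 = 1914 - 2090769 = -2088855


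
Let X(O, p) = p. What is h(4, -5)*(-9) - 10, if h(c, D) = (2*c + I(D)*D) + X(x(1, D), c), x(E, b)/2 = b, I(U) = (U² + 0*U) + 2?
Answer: 1097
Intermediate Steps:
I(U) = 2 + U² (I(U) = (U² + 0) + 2 = U² + 2 = 2 + U²)
x(E, b) = 2*b
h(c, D) = 3*c + D*(2 + D²) (h(c, D) = (2*c + (2 + D²)*D) + c = (2*c + D*(2 + D²)) + c = 3*c + D*(2 + D²))
h(4, -5)*(-9) - 10 = (3*4 - 5*(2 + (-5)²))*(-9) - 10 = (12 - 5*(2 + 25))*(-9) - 10 = (12 - 5*27)*(-9) - 10 = (12 - 135)*(-9) - 10 = -123*(-9) - 10 = 1107 - 10 = 1097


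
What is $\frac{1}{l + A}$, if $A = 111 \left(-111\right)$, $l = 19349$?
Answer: $\frac{1}{7028} \approx 0.00014229$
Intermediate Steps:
$A = -12321$
$\frac{1}{l + A} = \frac{1}{19349 - 12321} = \frac{1}{7028}$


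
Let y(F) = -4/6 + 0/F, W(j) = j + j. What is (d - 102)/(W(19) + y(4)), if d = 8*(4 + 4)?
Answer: -57/56 ≈ -1.0179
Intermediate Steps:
W(j) = 2*j
y(F) = -2/3 (y(F) = -4*1/6 + 0 = -2/3 + 0 = -2/3)
d = 64 (d = 8*8 = 64)
(d - 102)/(W(19) + y(4)) = (64 - 102)/(2*19 - 2/3) = -38/(38 - 2/3) = -38/112/3 = -38*3/112 = -57/56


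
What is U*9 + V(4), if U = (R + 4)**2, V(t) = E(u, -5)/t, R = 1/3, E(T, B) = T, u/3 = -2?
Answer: 335/2 ≈ 167.50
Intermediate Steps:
u = -6 (u = 3*(-2) = -6)
R = 1/3 (R = 1*(1/3) = 1/3 ≈ 0.33333)
V(t) = -6/t
U = 169/9 (U = (1/3 + 4)**2 = (13/3)**2 = 169/9 ≈ 18.778)
U*9 + V(4) = (169/9)*9 - 6/4 = 169 - 6*1/4 = 169 - 3/2 = 335/2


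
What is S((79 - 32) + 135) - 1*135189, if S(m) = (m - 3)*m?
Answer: -102611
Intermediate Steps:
S(m) = m*(-3 + m) (S(m) = (-3 + m)*m = m*(-3 + m))
S((79 - 32) + 135) - 1*135189 = ((79 - 32) + 135)*(-3 + ((79 - 32) + 135)) - 1*135189 = (47 + 135)*(-3 + (47 + 135)) - 135189 = 182*(-3 + 182) - 135189 = 182*179 - 135189 = 32578 - 135189 = -102611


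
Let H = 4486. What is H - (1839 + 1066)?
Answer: 1581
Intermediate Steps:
H - (1839 + 1066) = 4486 - (1839 + 1066) = 4486 - 1*2905 = 4486 - 2905 = 1581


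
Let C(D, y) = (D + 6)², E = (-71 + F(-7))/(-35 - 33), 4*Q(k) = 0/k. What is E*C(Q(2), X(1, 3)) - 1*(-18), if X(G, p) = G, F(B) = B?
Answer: 1008/17 ≈ 59.294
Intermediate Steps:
Q(k) = 0 (Q(k) = (0/k)/4 = (¼)*0 = 0)
E = 39/34 (E = (-71 - 7)/(-35 - 33) = -78/(-68) = -78*(-1/68) = 39/34 ≈ 1.1471)
C(D, y) = (6 + D)²
E*C(Q(2), X(1, 3)) - 1*(-18) = 39*(6 + 0)²/34 - 1*(-18) = (39/34)*6² + 18 = (39/34)*36 + 18 = 702/17 + 18 = 1008/17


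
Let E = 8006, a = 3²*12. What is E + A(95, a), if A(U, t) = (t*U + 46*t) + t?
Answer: 23342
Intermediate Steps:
a = 108 (a = 9*12 = 108)
A(U, t) = 47*t + U*t (A(U, t) = (U*t + 46*t) + t = (46*t + U*t) + t = 47*t + U*t)
E + A(95, a) = 8006 + 108*(47 + 95) = 8006 + 108*142 = 8006 + 15336 = 23342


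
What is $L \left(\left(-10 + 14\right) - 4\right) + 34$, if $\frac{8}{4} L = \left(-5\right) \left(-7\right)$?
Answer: $34$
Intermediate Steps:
$L = \frac{35}{2}$ ($L = \frac{\left(-5\right) \left(-7\right)}{2} = \frac{1}{2} \cdot 35 = \frac{35}{2} \approx 17.5$)
$L \left(\left(-10 + 14\right) - 4\right) + 34 = \frac{35 \left(\left(-10 + 14\right) - 4\right)}{2} + 34 = \frac{35 \left(4 - 4\right)}{2} + 34 = \frac{35}{2} \cdot 0 + 34 = 0 + 34 = 34$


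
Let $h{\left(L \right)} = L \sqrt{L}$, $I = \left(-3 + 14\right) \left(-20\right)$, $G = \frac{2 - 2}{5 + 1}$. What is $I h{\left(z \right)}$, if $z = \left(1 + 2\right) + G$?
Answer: $- 660 \sqrt{3} \approx -1143.2$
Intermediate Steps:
$G = 0$ ($G = \frac{0}{6} = 0 \cdot \frac{1}{6} = 0$)
$I = -220$ ($I = 11 \left(-20\right) = -220$)
$z = 3$ ($z = \left(1 + 2\right) + 0 = 3 + 0 = 3$)
$h{\left(L \right)} = L^{\frac{3}{2}}$
$I h{\left(z \right)} = - 220 \cdot 3^{\frac{3}{2}} = - 220 \cdot 3 \sqrt{3} = - 660 \sqrt{3}$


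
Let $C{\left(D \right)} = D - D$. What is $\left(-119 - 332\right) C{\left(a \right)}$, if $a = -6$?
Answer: $0$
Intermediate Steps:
$C{\left(D \right)} = 0$
$\left(-119 - 332\right) C{\left(a \right)} = \left(-119 - 332\right) 0 = \left(-451\right) 0 = 0$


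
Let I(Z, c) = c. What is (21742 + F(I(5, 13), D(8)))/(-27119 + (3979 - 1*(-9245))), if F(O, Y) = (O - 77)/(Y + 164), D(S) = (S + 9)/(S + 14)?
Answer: -78813342/50369375 ≈ -1.5647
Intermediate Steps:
D(S) = (9 + S)/(14 + S)
F(O, Y) = (-77 + O)/(164 + Y)
(21742 + F(I(5, 13), D(8)))/(-27119 + (3979 - 1*(-9245))) = (21742 + (-77 + 13)/(164 + (9 + 8)/(14 + 8)))/(-27119 + (3979 - 1*(-9245))) = (21742 - 64/(164 + 17/22))/(-27119 + (3979 + 9245)) = (21742 - 64/(164 + (1/22)*17))/(-27119 + 13224) = (21742 - 64/(164 + 17/22))/(-13895) = (21742 - 64/(3625/22))*(-1/13895) = (21742 + (22/3625)*(-64))*(-1/13895) = (21742 - 1408/3625)*(-1/13895) = (78813342/3625)*(-1/13895) = -78813342/50369375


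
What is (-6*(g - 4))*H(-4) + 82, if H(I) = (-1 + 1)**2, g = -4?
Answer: 82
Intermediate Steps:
H(I) = 0 (H(I) = 0**2 = 0)
(-6*(g - 4))*H(-4) + 82 = -6*(-4 - 4)*0 + 82 = -6*(-8)*0 + 82 = 48*0 + 82 = 0 + 82 = 82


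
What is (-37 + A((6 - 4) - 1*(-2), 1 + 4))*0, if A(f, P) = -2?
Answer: 0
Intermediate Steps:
(-37 + A((6 - 4) - 1*(-2), 1 + 4))*0 = (-37 - 2)*0 = -39*0 = 0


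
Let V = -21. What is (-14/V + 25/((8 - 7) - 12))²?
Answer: 2809/1089 ≈ 2.5794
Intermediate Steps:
(-14/V + 25/((8 - 7) - 12))² = (-14/(-21) + 25/((8 - 7) - 12))² = (-14*(-1/21) + 25/(1 - 12))² = (⅔ + 25/(-11))² = (⅔ + 25*(-1/11))² = (⅔ - 25/11)² = (-53/33)² = 2809/1089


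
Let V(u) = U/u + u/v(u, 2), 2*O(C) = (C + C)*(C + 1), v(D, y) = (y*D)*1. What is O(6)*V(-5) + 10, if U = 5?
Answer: -11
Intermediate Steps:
v(D, y) = D*y (v(D, y) = (D*y)*1 = D*y)
O(C) = C*(1 + C) (O(C) = ((C + C)*(C + 1))/2 = ((2*C)*(1 + C))/2 = (2*C*(1 + C))/2 = C*(1 + C))
V(u) = ½ + 5/u (V(u) = 5/u + u/((u*2)) = 5/u + u/((2*u)) = 5/u + u*(1/(2*u)) = 5/u + ½ = ½ + 5/u)
O(6)*V(-5) + 10 = (6*(1 + 6))*((½)*(10 - 5)/(-5)) + 10 = (6*7)*((½)*(-⅕)*5) + 10 = 42*(-½) + 10 = -21 + 10 = -11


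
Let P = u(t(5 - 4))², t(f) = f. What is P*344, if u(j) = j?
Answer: 344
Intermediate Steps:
P = 1 (P = (5 - 4)² = 1² = 1)
P*344 = 1*344 = 344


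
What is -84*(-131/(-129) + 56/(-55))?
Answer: 532/2365 ≈ 0.22495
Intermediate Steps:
-84*(-131/(-129) + 56/(-55)) = -84*(-131*(-1/129) + 56*(-1/55)) = -84*(131/129 - 56/55) = -84*(-19/7095) = 532/2365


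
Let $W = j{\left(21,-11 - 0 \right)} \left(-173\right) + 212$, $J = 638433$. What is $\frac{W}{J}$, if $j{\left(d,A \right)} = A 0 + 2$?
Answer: $- \frac{134}{638433} \approx -0.00020989$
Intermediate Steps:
$j{\left(d,A \right)} = 2$ ($j{\left(d,A \right)} = 0 + 2 = 2$)
$W = -134$ ($W = 2 \left(-173\right) + 212 = -346 + 212 = -134$)
$\frac{W}{J} = - \frac{134}{638433}$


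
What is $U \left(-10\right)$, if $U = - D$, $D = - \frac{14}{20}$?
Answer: $-7$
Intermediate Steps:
$D = - \frac{7}{10}$ ($D = \left(-14\right) \frac{1}{20} = - \frac{7}{10} \approx -0.7$)
$U = \frac{7}{10}$ ($U = \left(-1\right) \left(- \frac{7}{10}\right) = \frac{7}{10} \approx 0.7$)
$U \left(-10\right) = \frac{7}{10} \left(-10\right) = -7$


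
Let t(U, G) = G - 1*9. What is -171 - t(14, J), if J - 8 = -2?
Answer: -168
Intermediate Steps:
J = 6 (J = 8 - 2 = 6)
t(U, G) = -9 + G (t(U, G) = G - 9 = -9 + G)
-171 - t(14, J) = -171 - (-9 + 6) = -171 - 1*(-3) = -171 + 3 = -168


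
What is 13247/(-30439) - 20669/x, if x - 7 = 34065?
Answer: -1080495475/1037117608 ≈ -1.0418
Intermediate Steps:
x = 34072 (x = 7 + 34065 = 34072)
13247/(-30439) - 20669/x = 13247/(-30439) - 20669/34072 = 13247*(-1/30439) - 20669*1/34072 = -13247/30439 - 20669/34072 = -1080495475/1037117608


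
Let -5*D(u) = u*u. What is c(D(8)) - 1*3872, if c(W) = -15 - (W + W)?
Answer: -19307/5 ≈ -3861.4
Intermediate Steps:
D(u) = -u²/5 (D(u) = -u*u/5 = -u²/5)
c(W) = -15 - 2*W
c(D(8)) - 1*3872 = (-15 - (-2)*8²/5) - 1*3872 = (-15 - (-2)*64/5) - 3872 = (-15 - 2*(-64/5)) - 3872 = (-15 + 128/5) - 3872 = 53/5 - 3872 = -19307/5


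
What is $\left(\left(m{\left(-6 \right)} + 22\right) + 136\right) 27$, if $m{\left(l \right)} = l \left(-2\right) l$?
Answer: $2322$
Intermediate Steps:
$m{\left(l \right)} = - 2 l^{2}$ ($m{\left(l \right)} = - 2 l l = - 2 l^{2}$)
$\left(\left(m{\left(-6 \right)} + 22\right) + 136\right) 27 = \left(\left(- 2 \left(-6\right)^{2} + 22\right) + 136\right) 27 = \left(\left(\left(-2\right) 36 + 22\right) + 136\right) 27 = \left(\left(-72 + 22\right) + 136\right) 27 = \left(-50 + 136\right) 27 = 86 \cdot 27 = 2322$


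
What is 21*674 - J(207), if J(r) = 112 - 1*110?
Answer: 14152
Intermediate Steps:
J(r) = 2 (J(r) = 112 - 110 = 2)
21*674 - J(207) = 21*674 - 1*2 = 14154 - 2 = 14152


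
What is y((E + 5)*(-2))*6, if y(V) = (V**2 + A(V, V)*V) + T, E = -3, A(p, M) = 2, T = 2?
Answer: 60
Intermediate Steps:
y(V) = 2 + V**2 + 2*V (y(V) = (V**2 + 2*V) + 2 = 2 + V**2 + 2*V)
y((E + 5)*(-2))*6 = (2 + ((-3 + 5)*(-2))**2 + 2*((-3 + 5)*(-2)))*6 = (2 + (2*(-2))**2 + 2*(2*(-2)))*6 = (2 + (-4)**2 + 2*(-4))*6 = (2 + 16 - 8)*6 = 10*6 = 60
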